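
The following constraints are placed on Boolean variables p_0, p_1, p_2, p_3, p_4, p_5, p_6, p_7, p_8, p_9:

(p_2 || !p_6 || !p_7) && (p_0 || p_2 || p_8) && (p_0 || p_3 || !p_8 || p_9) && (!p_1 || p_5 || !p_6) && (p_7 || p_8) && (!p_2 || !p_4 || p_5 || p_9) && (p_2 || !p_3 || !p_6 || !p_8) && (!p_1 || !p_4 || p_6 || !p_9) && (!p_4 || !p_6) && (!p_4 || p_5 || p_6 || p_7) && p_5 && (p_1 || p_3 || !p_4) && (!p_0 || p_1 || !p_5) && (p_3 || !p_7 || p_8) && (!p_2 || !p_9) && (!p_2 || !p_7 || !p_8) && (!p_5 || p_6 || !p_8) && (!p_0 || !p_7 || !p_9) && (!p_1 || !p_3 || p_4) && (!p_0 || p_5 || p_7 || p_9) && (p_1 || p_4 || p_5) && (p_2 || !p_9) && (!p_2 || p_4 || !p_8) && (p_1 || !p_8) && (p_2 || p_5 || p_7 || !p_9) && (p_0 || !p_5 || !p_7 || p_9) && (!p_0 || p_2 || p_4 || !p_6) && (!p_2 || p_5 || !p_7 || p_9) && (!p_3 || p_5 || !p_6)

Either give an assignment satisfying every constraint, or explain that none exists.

Unit clause (p_5) forces p_5 = True.
Set p_0 = True.
  then (!p_0 || p_1 || !p_5) forces p_1 = True.
Set p_2 = True.
  then (!p_2 || !p_9) forces p_9 = False.
Set p_3 = True.
  then (!p_1 || !p_3 || p_4) forces p_4 = True.
  then (!p_4 || !p_6) forces p_6 = False.
  then (!p_5 || p_6 || !p_8) forces p_8 = False.
  then (p_7 || p_8) forces p_7 = True.
All clauses satisfied.

p_0=T, p_1=T, p_2=T, p_3=T, p_4=T, p_5=T, p_6=F, p_7=T, p_8=F, p_9=F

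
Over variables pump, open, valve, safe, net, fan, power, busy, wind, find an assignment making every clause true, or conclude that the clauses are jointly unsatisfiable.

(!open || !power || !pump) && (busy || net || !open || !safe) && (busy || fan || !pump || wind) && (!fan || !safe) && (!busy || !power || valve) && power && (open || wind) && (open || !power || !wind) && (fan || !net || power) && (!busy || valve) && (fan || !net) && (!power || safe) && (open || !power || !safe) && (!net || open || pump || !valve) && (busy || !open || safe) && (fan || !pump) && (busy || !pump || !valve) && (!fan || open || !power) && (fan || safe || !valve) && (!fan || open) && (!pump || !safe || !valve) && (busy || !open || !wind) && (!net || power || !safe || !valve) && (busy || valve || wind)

pump = False, open = True, valve = True, safe = True, net = False, fan = False, power = True, busy = True, wind = True

Unit clause (power) forces power = True.
In (!power || safe) only safe is left, so safe = True.
In (open || !power || !safe) only open is left, so open = True.
In (!open || !power || !pump) only !pump is left, so pump = False.
In (!fan || !safe) only !fan is left, so fan = False.
In (fan || !net) only !net is left, so net = False.
In (busy || net || !open || !safe) only busy is left, so busy = True.
In (!busy || !power || valve) only valve is left, so valve = True.
Set wind = True.
All clauses satisfied.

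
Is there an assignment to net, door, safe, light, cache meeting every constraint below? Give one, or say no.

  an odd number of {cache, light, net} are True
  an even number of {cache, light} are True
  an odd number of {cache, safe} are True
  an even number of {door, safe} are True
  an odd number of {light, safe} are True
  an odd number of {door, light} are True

net = True, door = True, safe = True, light = False, cache = False

{cache, light, net}: 1 true → odd ✓
{cache, light}: 0 true → even ✓
{cache, safe}: 1 true → odd ✓
{door, safe}: 2 true → even ✓
{light, safe}: 1 true → odd ✓
{door, light}: 1 true → odd ✓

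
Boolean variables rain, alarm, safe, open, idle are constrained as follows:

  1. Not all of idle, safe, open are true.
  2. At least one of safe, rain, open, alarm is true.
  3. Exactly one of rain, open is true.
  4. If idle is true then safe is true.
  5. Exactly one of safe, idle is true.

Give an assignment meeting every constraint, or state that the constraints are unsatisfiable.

rain=T, alarm=T, safe=T, open=F, idle=F

  (1) {idle, safe, open}: 1/3 true — not all ✓
  (2) {safe, rain, open, alarm}: 3 true — at least one ✓
  (3) {rain, open}: 1 true — exactly one ✓
  (4) idle=F ⇒ safe: vacuous ✓
  (5) {safe, idle}: 1 true — exactly one ✓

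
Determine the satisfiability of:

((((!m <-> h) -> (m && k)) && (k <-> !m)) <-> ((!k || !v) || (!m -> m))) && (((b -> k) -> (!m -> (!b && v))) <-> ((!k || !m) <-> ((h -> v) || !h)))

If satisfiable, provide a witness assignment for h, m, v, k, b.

h = True, m = False, v = True, k = True, b = False

  (((!m <-> h) -> (m && k)) && (k <-> !m)) <-> ((!k || !v) || (!m -> m)) = True
    ((!m <-> h) -> (m && k)) && (k <-> !m) = False
      (!m <-> h) -> (m && k) = False
        !m <-> h = True
          !m = True
        m && k = False
      k <-> !m = True
        !m = True
    (!k || !v) || (!m -> m) = False
      !k || !v = False
        !k = False
        !v = False
      !m -> m = False
        !m = True
  ((b -> k) -> (!m -> (!b && v))) <-> ((!k || !m) <-> ((h -> v) || !h)) = True
    (b -> k) -> (!m -> (!b && v)) = True
      b -> k = True
      !m -> (!b && v) = True
        !m = True
        !b && v = True
          !b = True
    (!k || !m) <-> ((h -> v) || !h) = True
      !k || !m = True
        !k = False
        !m = True
      (h -> v) || !h = True
        h -> v = True
        !h = False
Both conjuncts True, so the formula holds.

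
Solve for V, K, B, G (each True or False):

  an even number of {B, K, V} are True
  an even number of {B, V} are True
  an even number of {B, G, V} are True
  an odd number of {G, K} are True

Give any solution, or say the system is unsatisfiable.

No satisfying assignment exists.

Adding constraints 1, 3, 4 mod 2: every variable appears an even number of times on the left, so the left side is 0.
But the right sides sum to 1 (mod 2). 0 ≠ 1 — the system is inconsistent.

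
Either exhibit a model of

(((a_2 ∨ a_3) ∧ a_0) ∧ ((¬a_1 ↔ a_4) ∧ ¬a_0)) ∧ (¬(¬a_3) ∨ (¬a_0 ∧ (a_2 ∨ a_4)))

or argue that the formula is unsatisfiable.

Case a_0 = True: the conjunct ¬a_0 is False.
Case a_0 = False: the conjunct a_0 is False.
Both cases fail — unsatisfiable.

Unsatisfiable — no assignment works.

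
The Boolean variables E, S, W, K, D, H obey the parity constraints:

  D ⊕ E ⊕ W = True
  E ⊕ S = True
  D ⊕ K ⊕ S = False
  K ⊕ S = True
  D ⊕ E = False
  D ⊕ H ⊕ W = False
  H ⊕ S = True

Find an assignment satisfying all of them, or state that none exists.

Unsatisfiable — no assignment works.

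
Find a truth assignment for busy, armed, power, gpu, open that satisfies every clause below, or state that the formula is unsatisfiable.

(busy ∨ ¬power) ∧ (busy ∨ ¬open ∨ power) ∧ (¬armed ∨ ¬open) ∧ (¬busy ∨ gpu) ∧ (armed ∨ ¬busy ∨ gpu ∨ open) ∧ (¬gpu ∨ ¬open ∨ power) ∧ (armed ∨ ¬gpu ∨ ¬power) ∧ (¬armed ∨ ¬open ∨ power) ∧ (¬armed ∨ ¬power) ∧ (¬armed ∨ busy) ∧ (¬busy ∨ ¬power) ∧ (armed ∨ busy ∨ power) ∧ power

Case power = True:
  (busy ∨ ¬power) forces busy = True.
  Clause (¬busy ∨ ¬power) is falsified — contradiction.
Case power = False:
  Clause (power) is falsified — contradiction.
Both cases fail, so the formula is unsatisfiable.

The formula is unsatisfiable.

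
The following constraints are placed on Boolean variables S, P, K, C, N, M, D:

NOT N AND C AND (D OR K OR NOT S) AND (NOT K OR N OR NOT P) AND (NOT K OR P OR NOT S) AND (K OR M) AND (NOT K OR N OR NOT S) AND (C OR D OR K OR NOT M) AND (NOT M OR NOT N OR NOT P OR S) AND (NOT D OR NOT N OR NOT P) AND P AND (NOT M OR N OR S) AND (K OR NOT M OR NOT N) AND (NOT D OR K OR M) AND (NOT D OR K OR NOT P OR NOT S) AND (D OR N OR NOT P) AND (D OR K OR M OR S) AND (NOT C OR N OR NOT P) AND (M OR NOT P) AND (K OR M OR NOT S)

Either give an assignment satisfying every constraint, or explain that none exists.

Unsatisfiable — no assignment works.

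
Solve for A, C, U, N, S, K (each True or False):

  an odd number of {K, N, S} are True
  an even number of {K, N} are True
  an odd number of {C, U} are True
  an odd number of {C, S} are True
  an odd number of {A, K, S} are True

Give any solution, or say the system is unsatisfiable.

A = True, C = False, U = True, N = True, S = True, K = True

{K, N, S}: 3 true → odd ✓
{K, N}: 2 true → even ✓
{C, U}: 1 true → odd ✓
{C, S}: 1 true → odd ✓
{A, K, S}: 3 true → odd ✓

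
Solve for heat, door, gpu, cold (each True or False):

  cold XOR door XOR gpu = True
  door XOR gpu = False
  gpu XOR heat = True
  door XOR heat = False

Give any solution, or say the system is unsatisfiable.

No satisfying assignment exists.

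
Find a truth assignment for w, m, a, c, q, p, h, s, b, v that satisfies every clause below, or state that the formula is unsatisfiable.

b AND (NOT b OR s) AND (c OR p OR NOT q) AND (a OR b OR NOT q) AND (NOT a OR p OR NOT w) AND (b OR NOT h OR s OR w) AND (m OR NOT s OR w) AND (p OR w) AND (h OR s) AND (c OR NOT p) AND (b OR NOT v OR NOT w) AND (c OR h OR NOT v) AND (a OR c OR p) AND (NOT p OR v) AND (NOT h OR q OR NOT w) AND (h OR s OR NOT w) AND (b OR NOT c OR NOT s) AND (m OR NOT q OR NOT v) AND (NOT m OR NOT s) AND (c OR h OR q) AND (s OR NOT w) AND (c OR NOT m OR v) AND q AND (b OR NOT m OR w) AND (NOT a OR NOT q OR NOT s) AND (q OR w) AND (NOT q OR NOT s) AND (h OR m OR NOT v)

Case q = True:
  (b) forces b = True.
  (NOT b OR s) forces s = True.
  Clause (NOT q OR NOT s) is falsified — contradiction.
Case q = False:
  Clause (q) is falsified — contradiction.
Both cases fail, so the formula is unsatisfiable.

Unsatisfiable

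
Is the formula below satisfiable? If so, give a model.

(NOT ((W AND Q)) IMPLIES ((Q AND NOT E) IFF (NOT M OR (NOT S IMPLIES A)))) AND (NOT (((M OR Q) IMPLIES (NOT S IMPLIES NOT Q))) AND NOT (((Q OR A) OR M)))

UNSATISFIABLE

Case Q = True: the conjunct NOT (((Q OR A) OR M)) becomes NOT ((True OR M)) = False.
Case Q = False: the conjunct NOT (((M OR Q) IMPLIES (NOT S IMPLIES NOT Q))) becomes NOT ((M IMPLIES True)) = False.
Both cases fail — unsatisfiable.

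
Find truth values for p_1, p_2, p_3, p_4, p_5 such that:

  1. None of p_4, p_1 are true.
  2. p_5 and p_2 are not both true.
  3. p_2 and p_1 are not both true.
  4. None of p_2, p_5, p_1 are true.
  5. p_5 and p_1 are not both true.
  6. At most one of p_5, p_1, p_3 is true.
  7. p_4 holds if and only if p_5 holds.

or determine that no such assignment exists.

p_1 = False, p_2 = False, p_3 = False, p_4 = False, p_5 = False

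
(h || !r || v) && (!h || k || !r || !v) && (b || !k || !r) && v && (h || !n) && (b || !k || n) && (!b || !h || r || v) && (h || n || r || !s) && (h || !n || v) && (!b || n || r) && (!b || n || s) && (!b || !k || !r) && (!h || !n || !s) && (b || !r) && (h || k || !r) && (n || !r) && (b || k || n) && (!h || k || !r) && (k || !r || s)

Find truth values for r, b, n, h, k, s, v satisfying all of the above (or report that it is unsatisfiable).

r = False, b = True, n = True, h = True, k = False, s = False, v = True

Unit clause (v) forces v = True.
Try r = True:
  (b || !r) forces b = True.
  (!b || !k || !r) forces k = False.
  (!h || k || !r || !v) forces h = False.
  clause (h || k || !r) is falsified — backtrack.
So r = False.
Set b = True.
  then (!b || n || r) forces n = True.
  then (h || !n) forces h = True.
  then (!h || !n || !s) forces s = False.
Set k = False.
All clauses satisfied.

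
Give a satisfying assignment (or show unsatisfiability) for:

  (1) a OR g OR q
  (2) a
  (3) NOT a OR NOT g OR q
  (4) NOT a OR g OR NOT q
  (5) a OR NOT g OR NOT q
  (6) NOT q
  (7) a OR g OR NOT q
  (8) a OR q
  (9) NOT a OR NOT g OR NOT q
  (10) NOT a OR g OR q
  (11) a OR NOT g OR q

Case q = True:
  Clause (NOT q) is falsified — contradiction.
Case q = False:
  (a) forces a = True.
  (NOT a OR NOT g OR q) forces g = False.
  Clause (NOT a OR g OR q) is falsified — contradiction.
Both cases fail, so the formula is unsatisfiable.

UNSATISFIABLE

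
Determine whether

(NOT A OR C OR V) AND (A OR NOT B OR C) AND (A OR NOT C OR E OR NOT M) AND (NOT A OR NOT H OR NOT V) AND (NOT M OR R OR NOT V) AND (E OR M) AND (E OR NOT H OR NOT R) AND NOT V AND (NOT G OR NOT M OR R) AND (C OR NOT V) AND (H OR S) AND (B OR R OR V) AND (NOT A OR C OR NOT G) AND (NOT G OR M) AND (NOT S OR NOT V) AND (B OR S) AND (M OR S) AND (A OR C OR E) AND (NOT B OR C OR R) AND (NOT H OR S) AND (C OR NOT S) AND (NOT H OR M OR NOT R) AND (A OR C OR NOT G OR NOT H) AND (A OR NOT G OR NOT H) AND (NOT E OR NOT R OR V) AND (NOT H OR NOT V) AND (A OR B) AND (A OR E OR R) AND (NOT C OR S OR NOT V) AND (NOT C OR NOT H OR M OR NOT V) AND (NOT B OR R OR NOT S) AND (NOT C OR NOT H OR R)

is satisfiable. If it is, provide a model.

M: True, E: False, B: False, C: True, V: False, S: True, H: False, R: True, G: False, A: True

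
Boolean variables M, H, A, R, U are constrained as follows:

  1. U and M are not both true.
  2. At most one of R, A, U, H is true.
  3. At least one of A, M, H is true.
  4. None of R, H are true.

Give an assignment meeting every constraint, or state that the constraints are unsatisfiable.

M = False; H = False; A = True; R = False; U = False

  (1) U=F, M=F — not both ✓
  (2) {R, A, U, H}: 1 true — at most one ✓
  (3) {A, M, H}: 1 true — at least one ✓
  (4) {R, H}: 0 true — none ✓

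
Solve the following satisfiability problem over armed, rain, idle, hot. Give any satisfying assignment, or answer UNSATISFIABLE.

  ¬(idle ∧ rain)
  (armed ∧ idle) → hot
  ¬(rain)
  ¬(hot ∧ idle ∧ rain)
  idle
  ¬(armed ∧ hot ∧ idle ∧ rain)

Unit clause (idle) forces idle = True.
Unit clause (¬rain) forces rain = False.
Set armed = False.
Set hot = True.
Check each clause:
  (idle): idle holds.
  (¬rain): ¬rain holds.
  (¬armed ∨ ¬hot ∨ ¬idle ∨ ¬rain): ¬armed holds.
  (¬armed ∨ hot ∨ ¬idle): ¬armed holds.
  (¬hot ∨ ¬idle ∨ ¬rain): ¬rain holds.
  (¬idle ∨ ¬rain): ¬rain holds.
All clauses satisfied.

armed = False, rain = False, idle = True, hot = True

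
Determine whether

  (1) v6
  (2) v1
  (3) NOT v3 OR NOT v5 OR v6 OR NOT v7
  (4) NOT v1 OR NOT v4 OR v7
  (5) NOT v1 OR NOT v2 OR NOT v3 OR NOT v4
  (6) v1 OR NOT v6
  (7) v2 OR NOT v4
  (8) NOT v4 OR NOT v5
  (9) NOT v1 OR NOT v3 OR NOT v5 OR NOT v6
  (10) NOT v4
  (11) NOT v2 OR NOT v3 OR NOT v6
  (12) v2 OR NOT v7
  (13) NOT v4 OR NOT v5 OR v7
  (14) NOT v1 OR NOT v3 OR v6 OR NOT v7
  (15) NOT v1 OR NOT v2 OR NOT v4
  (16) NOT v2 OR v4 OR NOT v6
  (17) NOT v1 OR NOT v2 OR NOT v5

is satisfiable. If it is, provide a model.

v1 = True, v2 = False, v3 = False, v4 = False, v5 = True, v6 = True, v7 = False

Unit clause (v6) forces v6 = True.
Unit clause (v1) forces v1 = True.
Unit clause (NOT v4) forces v4 = False.
In (NOT v2 OR v4 OR NOT v6) only NOT v2 is left, so v2 = False.
In (v2 OR NOT v7) only NOT v7 is left, so v7 = False.
Set v3 = False.
Set v5 = True.
All clauses satisfied.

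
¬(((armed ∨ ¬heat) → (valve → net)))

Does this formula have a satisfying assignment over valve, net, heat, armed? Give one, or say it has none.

valve=T, net=F, heat=F, armed=T

  ¬(((armed ∨ ¬heat) → (valve → net))) = True
    (armed ∨ ¬heat) → (valve → net) = False
      armed ∨ ¬heat = True
        ¬heat = True
      valve → net = False
The formula evaluates to True.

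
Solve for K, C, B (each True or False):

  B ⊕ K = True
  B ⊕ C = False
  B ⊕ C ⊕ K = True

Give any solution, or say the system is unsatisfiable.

K = True, C = False, B = False

B ⊕ K = F ⊕ T = True ✓
B ⊕ C = F ⊕ F = False ✓
B ⊕ C ⊕ K = F ⊕ F ⊕ T = True ✓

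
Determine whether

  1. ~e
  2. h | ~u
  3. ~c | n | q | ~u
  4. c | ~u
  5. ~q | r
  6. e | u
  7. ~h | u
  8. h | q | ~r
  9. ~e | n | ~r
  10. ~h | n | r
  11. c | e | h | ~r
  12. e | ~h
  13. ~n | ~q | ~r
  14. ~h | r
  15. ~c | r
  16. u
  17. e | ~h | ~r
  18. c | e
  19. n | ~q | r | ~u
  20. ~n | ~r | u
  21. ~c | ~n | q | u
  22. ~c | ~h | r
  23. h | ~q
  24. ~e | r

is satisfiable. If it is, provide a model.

Case u = True:
  (~e) forces e = False.
  (h | ~u) forces h = True.
  Clause (e | ~h) is falsified — contradiction.
Case u = False:
  Clause (u) is falsified — contradiction.
Both cases fail, so the formula is unsatisfiable.

Unsatisfiable — no assignment works.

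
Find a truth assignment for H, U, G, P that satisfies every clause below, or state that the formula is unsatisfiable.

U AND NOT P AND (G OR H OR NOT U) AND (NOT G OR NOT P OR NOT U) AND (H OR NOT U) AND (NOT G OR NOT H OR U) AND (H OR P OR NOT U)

Unit clause (U) forces U = True.
Unit clause (NOT P) forces P = False.
In (H OR NOT U) only H is left, so H = True.
Set G = False.
All clauses satisfied.

H=T, U=T, G=F, P=F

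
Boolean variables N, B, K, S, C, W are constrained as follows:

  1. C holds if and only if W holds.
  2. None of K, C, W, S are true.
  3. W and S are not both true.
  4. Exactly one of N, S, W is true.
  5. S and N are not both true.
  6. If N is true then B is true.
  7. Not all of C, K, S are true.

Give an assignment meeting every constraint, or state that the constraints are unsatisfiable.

N: True, B: True, K: False, S: False, C: False, W: False

  (1) C=F, W=F — same ✓
  (2) {K, C, W, S}: 0 true — none ✓
  (3) W=F, S=F — not both ✓
  (4) {N, S, W}: 1 true — exactly one ✓
  (5) S=F, N=T — not both ✓
  (6) N=T ⇒ B: T ✓
  (7) {C, K, S}: 0/3 true — not all ✓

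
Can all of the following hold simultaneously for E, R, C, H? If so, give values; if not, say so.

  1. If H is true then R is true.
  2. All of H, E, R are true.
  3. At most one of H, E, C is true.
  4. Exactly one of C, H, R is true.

UNSATISFIABLE

Case E = True:
  (2) forces H = True.
  Constraint (3) is violated (H=T, E=T) — contradiction.
Case E = False:
  Constraint (2) is violated (E=F) — contradiction.
Both cases fail — unsatisfiable.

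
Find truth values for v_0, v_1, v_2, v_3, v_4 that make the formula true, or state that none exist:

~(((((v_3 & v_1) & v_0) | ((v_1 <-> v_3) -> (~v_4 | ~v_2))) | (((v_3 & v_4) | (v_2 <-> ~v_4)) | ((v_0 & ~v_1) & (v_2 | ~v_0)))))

v_0 = False, v_1 = False, v_2 = True, v_3 = False, v_4 = True

  ~(((((v_3 & v_1) & v_0) | ((v_1 <-> v_3) -> (~v_4 | ~v_2))) | (((v_3 & v_4) | (v_2 <-> ~v_4)) | ((v_0 & ~v_1) & (v_2 | ~v_0))))) = True
    (((v_3 & v_1) & v_0) | ((v_1 <-> v_3) -> (~v_4 | ~v_2))) | (((v_3 & v_4) | (v_2 <-> ~v_4)) | ((v_0 & ~v_1) & (v_2 | ~v_0))) = False
      ((v_3 & v_1) & v_0) | ((v_1 <-> v_3) -> (~v_4 | ~v_2)) = False
        (v_3 & v_1) & v_0 = False
          v_3 & v_1 = False
        (v_1 <-> v_3) -> (~v_4 | ~v_2) = False
          v_1 <-> v_3 = True
          ~v_4 | ~v_2 = False
            ~v_4 = False
            ~v_2 = False
      ((v_3 & v_4) | (v_2 <-> ~v_4)) | ((v_0 & ~v_1) & (v_2 | ~v_0)) = False
        (v_3 & v_4) | (v_2 <-> ~v_4) = False
          v_3 & v_4 = False
          v_2 <-> ~v_4 = False
            ~v_4 = False
        (v_0 & ~v_1) & (v_2 | ~v_0) = False
          v_0 & ~v_1 = False
            ~v_1 = True
          v_2 | ~v_0 = True
            ~v_0 = True
The formula evaluates to True.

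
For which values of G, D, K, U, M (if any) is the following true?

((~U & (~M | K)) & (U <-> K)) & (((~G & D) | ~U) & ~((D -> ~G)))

G = True, D = True, K = False, U = False, M = False

  (~U & (~M | K)) & (U <-> K) = True
    ~U & (~M | K) = True
      ~U = True
      ~M | K = True
        ~M = True
    U <-> K = True
  ((~G & D) | ~U) & ~((D -> ~G)) = True
    (~G & D) | ~U = True
      ~G & D = False
        ~G = False
      ~U = True
    ~((D -> ~G)) = True
      D -> ~G = False
        ~G = False
Both conjuncts True, so the formula holds.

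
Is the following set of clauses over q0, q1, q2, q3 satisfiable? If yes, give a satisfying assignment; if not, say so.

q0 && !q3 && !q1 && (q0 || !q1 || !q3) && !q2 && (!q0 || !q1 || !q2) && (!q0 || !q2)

Unit clause (q0) forces q0 = True.
Unit clause (!q3) forces q3 = False.
Unit clause (!q1) forces q1 = False.
Unit clause (!q2) forces q2 = False.
All clauses satisfied.

q0 = True; q1 = False; q2 = False; q3 = False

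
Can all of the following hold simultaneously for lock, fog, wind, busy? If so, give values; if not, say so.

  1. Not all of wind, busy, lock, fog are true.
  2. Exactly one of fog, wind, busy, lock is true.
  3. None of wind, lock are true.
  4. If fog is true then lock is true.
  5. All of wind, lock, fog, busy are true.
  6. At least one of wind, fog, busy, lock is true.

The formula is unsatisfiable.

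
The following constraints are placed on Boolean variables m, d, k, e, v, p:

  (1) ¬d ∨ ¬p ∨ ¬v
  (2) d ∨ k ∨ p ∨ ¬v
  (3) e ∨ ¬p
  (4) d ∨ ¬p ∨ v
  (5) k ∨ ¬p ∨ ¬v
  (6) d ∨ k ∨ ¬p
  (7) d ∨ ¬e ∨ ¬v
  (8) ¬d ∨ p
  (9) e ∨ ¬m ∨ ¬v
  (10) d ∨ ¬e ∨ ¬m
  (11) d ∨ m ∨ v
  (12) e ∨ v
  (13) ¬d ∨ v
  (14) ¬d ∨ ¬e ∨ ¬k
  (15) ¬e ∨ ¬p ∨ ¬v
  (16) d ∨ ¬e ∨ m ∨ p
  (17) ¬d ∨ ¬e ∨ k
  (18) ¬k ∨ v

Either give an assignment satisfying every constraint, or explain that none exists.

Set m = False.
Set d = False.
  then (d ∨ m ∨ v) forces v = True.
  then (d ∨ ¬e ∨ ¬v) forces e = False.
  then (e ∨ ¬p) forces p = False.
  then (d ∨ k ∨ p ∨ ¬v) forces k = True.
All clauses satisfied.

m: False, d: False, k: True, e: False, v: True, p: False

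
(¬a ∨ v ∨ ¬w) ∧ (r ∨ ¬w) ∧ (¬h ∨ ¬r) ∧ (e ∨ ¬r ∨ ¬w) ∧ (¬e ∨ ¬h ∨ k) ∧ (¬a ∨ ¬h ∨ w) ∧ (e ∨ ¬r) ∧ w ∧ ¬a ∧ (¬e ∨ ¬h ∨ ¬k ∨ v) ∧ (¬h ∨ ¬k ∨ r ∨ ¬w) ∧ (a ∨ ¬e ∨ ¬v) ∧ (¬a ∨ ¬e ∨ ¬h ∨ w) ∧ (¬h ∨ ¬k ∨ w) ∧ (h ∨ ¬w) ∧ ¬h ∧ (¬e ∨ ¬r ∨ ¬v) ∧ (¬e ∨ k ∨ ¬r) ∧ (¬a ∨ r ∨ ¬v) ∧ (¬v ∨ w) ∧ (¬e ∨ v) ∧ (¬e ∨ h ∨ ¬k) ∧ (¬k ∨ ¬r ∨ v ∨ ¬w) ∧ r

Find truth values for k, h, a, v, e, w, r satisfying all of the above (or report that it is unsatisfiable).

Unsatisfiable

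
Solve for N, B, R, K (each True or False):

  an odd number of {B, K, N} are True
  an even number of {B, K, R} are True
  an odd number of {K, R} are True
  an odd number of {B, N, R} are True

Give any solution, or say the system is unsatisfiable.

Unsatisfiable

Adding constraints 1, 3, 4 mod 2: every variable appears an even number of times on the left, so the left side is 0.
But the right sides sum to 1 (mod 2). 0 ≠ 1 — the system is inconsistent.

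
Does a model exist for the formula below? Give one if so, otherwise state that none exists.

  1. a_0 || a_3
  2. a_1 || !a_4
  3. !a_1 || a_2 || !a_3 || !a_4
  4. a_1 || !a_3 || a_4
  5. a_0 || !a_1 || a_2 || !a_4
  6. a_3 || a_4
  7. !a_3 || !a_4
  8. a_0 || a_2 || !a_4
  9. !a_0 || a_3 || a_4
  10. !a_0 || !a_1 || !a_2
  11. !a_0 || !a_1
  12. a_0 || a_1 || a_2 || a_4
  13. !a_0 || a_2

a_0=F, a_1=T, a_2=T, a_3=T, a_4=F

Set a_0 = False.
  then (a_0 || a_3) forces a_3 = True.
  then (!a_3 || !a_4) forces a_4 = False.
  then (a_1 || !a_3 || a_4) forces a_1 = True.
Set a_2 = True.
All clauses satisfied.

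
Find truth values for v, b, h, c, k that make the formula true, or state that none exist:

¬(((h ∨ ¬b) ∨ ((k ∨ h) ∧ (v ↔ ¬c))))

v=T, b=T, h=F, c=T, k=F

  ¬(((h ∨ ¬b) ∨ ((k ∨ h) ∧ (v ↔ ¬c)))) = True
    (h ∨ ¬b) ∨ ((k ∨ h) ∧ (v ↔ ¬c)) = False
      h ∨ ¬b = False
        ¬b = False
      (k ∨ h) ∧ (v ↔ ¬c) = False
        k ∨ h = False
        v ↔ ¬c = False
          ¬c = False
The formula evaluates to True.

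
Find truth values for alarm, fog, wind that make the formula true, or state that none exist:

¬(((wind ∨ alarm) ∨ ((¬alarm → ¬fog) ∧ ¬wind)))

alarm = False; fog = True; wind = False

  ¬(((wind ∨ alarm) ∨ ((¬alarm → ¬fog) ∧ ¬wind))) = True
    (wind ∨ alarm) ∨ ((¬alarm → ¬fog) ∧ ¬wind) = False
      wind ∨ alarm = False
      (¬alarm → ¬fog) ∧ ¬wind = False
        ¬alarm → ¬fog = False
          ¬alarm = True
          ¬fog = False
        ¬wind = True
The formula evaluates to True.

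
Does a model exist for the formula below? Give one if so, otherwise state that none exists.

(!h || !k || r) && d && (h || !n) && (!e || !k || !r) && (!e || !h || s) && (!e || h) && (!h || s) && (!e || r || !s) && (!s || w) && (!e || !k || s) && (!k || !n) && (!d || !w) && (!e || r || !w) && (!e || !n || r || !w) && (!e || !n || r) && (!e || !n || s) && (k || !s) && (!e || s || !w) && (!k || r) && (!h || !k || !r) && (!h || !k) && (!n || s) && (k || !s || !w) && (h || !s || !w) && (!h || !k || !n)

e: False, n: False, d: True, k: False, s: False, r: False, h: False, w: False

Unit clause (d) forces d = True.
In (!d || !w) only !w is left, so w = False.
In (!s || w) only !s is left, so s = False.
In (!n || s) only !n is left, so n = False.
In (!h || s) only !h is left, so h = False.
In (!e || h) only !e is left, so e = False.
Set k = False.
Set r = False.
All clauses satisfied.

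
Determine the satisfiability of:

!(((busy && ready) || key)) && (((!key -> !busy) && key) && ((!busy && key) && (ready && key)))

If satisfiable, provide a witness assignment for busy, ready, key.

UNSATISFIABLE

Case key = True: the conjunct !(((busy && ready) || key)) becomes !(((busy && ready) || True)) = False.
Case key = False: the conjunct key is False.
Both cases fail — unsatisfiable.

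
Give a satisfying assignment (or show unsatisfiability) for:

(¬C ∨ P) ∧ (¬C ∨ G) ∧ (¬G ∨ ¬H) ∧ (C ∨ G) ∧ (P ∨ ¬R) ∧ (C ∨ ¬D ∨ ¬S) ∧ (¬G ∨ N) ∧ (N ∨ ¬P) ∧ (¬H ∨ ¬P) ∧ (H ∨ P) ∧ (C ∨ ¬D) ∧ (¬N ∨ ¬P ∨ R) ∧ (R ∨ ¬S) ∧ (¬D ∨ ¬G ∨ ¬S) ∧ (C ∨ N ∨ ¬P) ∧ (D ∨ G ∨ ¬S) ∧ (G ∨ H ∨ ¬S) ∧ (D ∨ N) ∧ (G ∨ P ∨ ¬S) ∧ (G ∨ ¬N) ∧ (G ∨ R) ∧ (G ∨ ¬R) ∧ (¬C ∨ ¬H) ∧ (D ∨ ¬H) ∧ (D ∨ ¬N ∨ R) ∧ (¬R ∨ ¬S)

S = False, G = True, P = True, R = True, C = True, D = False, N = True, H = False

Set S = False.
Try G = False:
  (¬C ∨ G) forces C = False.
  clause (C ∨ G) is falsified — backtrack.
So G = True.
  then (¬G ∨ ¬H) forces H = False.
  then (¬G ∨ N) forces N = True.
  then (H ∨ P) forces P = True.
  then (¬N ∨ ¬P ∨ R) forces R = True.
Set C = True.
Set D = False.
All clauses satisfied.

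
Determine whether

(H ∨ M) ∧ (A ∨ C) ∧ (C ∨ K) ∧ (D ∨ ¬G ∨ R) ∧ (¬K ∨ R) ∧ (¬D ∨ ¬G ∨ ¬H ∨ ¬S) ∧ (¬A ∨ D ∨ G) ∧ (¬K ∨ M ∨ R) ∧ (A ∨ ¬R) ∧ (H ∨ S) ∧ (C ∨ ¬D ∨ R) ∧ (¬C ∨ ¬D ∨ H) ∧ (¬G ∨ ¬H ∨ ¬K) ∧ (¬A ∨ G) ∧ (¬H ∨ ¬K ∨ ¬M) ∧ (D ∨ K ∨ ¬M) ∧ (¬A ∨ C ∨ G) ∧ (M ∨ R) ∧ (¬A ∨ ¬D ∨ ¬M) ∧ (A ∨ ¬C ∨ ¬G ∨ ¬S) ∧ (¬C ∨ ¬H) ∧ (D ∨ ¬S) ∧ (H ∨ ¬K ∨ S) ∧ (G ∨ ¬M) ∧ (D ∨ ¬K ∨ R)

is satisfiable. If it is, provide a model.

The formula is unsatisfiable.

Case H = True:
  (¬C ∨ ¬H) forces C = False.
  (A ∨ C) forces A = True.
  (C ∨ K) forces K = True.
  (¬K ∨ R) forces R = True.
  (¬G ∨ ¬H ∨ ¬K) forces G = False.
  Clause (¬A ∨ G) is falsified — contradiction.
Case H = False:
  (H ∨ M) forces M = True.
  (H ∨ S) forces S = True.
  (D ∨ ¬S) forces D = True.
  (¬C ∨ ¬D ∨ H) forces C = False.
  (A ∨ C) forces A = True.
  Clause (¬A ∨ ¬D ∨ ¬M) is falsified — contradiction.
Both cases fail, so the formula is unsatisfiable.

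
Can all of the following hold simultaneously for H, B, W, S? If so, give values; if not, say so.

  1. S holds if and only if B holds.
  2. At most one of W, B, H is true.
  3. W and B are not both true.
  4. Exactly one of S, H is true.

H = True, B = False, W = False, S = False

  (1) S=F, B=F — same ✓
  (2) {W, B, H}: 1 true — at most one ✓
  (3) W=F, B=F — not both ✓
  (4) {S, H}: 1 true — exactly one ✓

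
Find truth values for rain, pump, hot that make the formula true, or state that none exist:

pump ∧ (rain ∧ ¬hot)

rain = True, pump = True, hot = False

  rain ∧ ¬hot = True
    ¬hot = True
Both conjuncts True, so the formula holds.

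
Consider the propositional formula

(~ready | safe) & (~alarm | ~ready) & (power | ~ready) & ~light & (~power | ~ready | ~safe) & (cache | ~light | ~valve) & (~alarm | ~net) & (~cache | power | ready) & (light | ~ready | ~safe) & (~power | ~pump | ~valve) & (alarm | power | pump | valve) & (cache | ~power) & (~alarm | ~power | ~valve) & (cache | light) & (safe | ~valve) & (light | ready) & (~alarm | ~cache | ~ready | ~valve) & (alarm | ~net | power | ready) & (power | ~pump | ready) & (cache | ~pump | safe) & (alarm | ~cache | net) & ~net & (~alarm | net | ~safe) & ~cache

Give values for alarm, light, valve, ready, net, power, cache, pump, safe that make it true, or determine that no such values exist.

Unsatisfiable — no assignment works.

Case light = True:
  Clause (~light) is falsified — contradiction.
Case light = False:
  (cache | light) forces cache = True.
  Clause (~cache) is falsified — contradiction.
Both cases fail, so the formula is unsatisfiable.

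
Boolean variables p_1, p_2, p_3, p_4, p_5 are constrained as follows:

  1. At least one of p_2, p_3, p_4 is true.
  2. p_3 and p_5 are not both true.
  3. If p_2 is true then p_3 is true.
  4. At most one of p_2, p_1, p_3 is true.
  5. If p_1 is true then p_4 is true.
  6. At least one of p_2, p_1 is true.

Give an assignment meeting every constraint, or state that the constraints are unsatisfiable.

p_1 = True, p_2 = False, p_3 = False, p_4 = True, p_5 = False

  (1) {p_2, p_3, p_4}: 1 true — at least one ✓
  (2) p_3=F, p_5=F — not both ✓
  (3) p_2=F ⇒ p_3: vacuous ✓
  (4) {p_2, p_1, p_3}: 1 true — at most one ✓
  (5) p_1=T ⇒ p_4: T ✓
  (6) {p_2, p_1}: 1 true — at least one ✓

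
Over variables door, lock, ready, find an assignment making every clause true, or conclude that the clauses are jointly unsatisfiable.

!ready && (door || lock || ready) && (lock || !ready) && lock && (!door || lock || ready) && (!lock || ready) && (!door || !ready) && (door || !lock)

Case lock = True:
  (!ready) forces ready = False.
  Clause (!lock || ready) is falsified — contradiction.
Case lock = False:
  Clause (lock) is falsified — contradiction.
Both cases fail, so the formula is unsatisfiable.

Unsatisfiable — no assignment works.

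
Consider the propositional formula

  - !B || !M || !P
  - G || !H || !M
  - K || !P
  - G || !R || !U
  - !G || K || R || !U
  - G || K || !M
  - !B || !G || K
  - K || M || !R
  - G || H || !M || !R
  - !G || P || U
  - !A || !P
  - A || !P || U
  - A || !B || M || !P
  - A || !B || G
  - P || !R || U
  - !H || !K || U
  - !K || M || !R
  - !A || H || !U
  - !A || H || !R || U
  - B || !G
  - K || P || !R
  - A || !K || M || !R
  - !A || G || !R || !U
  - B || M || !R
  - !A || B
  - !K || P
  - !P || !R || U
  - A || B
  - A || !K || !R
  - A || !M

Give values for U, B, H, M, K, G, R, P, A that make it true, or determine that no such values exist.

U=F, B=T, H=F, M=F, K=F, G=F, R=F, P=F, A=T

Set U = False.
Try B = False:
  (B || !G) forces G = False.
  (!A || B) forces A = False.
  clause (A || B) is falsified — backtrack.
So B = True.
Set H = False.
Set M = False.
Set K = False.
  then (K || !P) forces P = False.
  then (!B || !G || K) forces G = False.
  then (K || M || !R) forces R = False.
  then (A || !B || G) forces A = True.
All clauses satisfied.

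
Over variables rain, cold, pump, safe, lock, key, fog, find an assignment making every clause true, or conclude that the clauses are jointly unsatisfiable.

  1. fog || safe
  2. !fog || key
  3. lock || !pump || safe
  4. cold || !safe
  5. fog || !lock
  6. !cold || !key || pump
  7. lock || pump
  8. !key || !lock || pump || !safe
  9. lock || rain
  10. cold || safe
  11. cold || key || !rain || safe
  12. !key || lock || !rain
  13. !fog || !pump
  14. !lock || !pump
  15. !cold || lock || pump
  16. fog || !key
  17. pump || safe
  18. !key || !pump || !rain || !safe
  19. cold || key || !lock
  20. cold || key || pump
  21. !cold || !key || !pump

rain = True, cold = True, pump = True, safe = True, lock = False, key = False, fog = False

Set rain = True.
Try cold = False:
  (cold || !safe) forces safe = False.
  clause (cold || safe) is falsified — backtrack.
So cold = True.
Try pump = False:
  (!cold || !key || pump) forces key = False.
  (!fog || key) forces fog = False.
  (fog || safe) forces safe = True.
  (fog || !lock) forces lock = False.
  clause (lock || pump) is falsified — backtrack.
So pump = True.
  then (!fog || !pump) forces fog = False.
  then (!lock || !pump) forces lock = False.
  then (fog || !key) forces key = False.
  then (fog || safe) forces safe = True.
All clauses satisfied.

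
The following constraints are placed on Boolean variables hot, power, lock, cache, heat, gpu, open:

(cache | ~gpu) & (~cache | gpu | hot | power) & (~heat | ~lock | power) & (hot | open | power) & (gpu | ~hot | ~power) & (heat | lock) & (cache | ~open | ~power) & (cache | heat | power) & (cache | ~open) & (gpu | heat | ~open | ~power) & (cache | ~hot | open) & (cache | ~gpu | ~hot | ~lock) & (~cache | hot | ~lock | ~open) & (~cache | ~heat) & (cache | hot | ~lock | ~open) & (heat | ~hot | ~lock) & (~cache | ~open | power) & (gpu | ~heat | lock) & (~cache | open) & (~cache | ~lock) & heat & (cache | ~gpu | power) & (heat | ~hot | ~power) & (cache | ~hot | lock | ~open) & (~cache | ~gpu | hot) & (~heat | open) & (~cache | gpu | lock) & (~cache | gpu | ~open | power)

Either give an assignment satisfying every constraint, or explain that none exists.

Unsatisfiable

Case heat = True:
  (~cache | ~heat) forces cache = False.
  (cache | ~gpu) forces gpu = False.
  (cache | ~open) forces open = False.
  Clause (~heat | open) is falsified — contradiction.
Case heat = False:
  Clause (heat) is falsified — contradiction.
Both cases fail, so the formula is unsatisfiable.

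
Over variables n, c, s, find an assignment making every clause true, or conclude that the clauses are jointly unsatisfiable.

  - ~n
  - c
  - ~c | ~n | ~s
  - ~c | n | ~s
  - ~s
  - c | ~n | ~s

n=F, c=T, s=F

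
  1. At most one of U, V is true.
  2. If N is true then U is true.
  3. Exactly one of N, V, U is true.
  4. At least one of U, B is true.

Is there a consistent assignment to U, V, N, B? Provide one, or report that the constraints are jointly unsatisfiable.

U=T; V=F; N=F; B=T

  (1) {U, V}: 1 true — at most one ✓
  (2) N=F ⇒ U: vacuous ✓
  (3) {N, V, U}: 1 true — exactly one ✓
  (4) {U, B}: 2 true — at least one ✓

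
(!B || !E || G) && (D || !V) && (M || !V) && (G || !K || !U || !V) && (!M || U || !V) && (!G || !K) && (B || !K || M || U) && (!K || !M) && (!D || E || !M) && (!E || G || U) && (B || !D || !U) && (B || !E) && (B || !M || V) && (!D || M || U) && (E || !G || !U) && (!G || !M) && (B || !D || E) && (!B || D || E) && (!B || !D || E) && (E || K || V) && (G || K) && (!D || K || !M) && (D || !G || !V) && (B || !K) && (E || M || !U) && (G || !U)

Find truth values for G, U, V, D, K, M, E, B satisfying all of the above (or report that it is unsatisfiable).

G = True, U = True, V = False, D = True, K = False, M = False, E = True, B = True

Set G = True.
  then (!G || !K) forces K = False.
  then (!G || !M) forces M = False.
  then (M || !V) forces V = False.
  then (E || K || V) forces E = True.
  then (B || !E) forces B = True.
Set U = True.
Set D = True.
All clauses satisfied.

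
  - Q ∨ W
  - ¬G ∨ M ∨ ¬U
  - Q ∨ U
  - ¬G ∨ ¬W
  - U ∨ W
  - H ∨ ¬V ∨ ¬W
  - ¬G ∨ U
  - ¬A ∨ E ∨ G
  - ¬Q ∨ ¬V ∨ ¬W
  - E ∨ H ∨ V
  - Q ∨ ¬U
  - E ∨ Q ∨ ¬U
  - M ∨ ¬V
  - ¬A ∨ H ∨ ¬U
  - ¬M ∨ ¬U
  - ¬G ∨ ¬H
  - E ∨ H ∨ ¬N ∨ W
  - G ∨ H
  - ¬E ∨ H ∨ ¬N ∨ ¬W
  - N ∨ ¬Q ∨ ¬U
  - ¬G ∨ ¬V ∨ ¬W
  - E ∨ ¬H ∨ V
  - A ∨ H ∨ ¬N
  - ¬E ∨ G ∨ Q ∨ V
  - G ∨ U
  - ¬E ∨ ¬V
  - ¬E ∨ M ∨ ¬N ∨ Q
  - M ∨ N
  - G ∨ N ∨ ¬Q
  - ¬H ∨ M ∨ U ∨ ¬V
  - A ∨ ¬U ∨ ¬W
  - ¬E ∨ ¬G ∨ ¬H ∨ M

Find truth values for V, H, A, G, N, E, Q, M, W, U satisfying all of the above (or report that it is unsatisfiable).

V = False; H = True; A = True; G = False; N = True; E = True; Q = True; M = False; W = True; U = True

Set V = False.
Set H = True.
  then (¬G ∨ ¬H) forces G = False.
  then (E ∨ ¬H ∨ V) forces E = True.
  then (¬E ∨ G ∨ Q ∨ V) forces Q = True.
  then (G ∨ U) forces U = True.
  then (G ∨ N ∨ ¬Q) forces N = True.
  then (¬M ∨ ¬U) forces M = False.
Set A = True.
Set W = True.
All clauses satisfied.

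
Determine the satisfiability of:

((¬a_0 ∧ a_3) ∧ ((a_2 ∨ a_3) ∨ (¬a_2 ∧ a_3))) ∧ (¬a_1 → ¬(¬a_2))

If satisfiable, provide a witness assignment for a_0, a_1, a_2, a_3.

a_0 = False; a_1 = False; a_2 = True; a_3 = True

  (¬a_0 ∧ a_3) ∧ ((a_2 ∨ a_3) ∨ (¬a_2 ∧ a_3)) = True
    ¬a_0 ∧ a_3 = True
      ¬a_0 = True
    (a_2 ∨ a_3) ∨ (¬a_2 ∧ a_3) = True
      a_2 ∨ a_3 = True
      ¬a_2 ∧ a_3 = False
        ¬a_2 = False
  ¬a_1 → ¬(¬a_2) = True
    ¬a_1 = True
    ¬(¬a_2) = True
      ¬a_2 = False
Both conjuncts True, so the formula holds.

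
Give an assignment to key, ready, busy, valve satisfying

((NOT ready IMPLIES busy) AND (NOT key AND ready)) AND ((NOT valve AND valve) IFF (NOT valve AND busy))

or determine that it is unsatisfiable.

key = False; ready = True; busy = False; valve = True

  (NOT ready IMPLIES busy) AND (NOT key AND ready) = True
    NOT ready IMPLIES busy = True
      NOT ready = False
    NOT key AND ready = True
      NOT key = True
  (NOT valve AND valve) IFF (NOT valve AND busy) = True
    NOT valve AND valve = False
      NOT valve = False
    NOT valve AND busy = False
      NOT valve = False
Both conjuncts True, so the formula holds.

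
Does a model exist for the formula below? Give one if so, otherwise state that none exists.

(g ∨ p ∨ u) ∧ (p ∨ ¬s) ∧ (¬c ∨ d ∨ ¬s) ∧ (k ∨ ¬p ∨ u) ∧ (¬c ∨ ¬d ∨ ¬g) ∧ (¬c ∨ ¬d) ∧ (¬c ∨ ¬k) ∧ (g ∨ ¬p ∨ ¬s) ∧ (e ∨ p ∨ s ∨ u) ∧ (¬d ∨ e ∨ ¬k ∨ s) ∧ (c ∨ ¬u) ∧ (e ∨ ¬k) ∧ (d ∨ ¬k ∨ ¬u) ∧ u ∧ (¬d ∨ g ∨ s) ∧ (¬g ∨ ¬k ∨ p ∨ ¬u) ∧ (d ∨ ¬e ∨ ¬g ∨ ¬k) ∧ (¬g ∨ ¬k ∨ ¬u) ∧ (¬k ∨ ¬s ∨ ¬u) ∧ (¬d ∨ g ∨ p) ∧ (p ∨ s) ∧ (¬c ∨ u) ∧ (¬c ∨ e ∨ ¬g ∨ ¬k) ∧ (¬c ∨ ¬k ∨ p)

Unit clause (u) forces u = True.
In (c ∨ ¬u) only c is left, so c = True.
In (¬c ∨ ¬d) only ¬d is left, so d = False.
In (¬c ∨ ¬k) only ¬k is left, so k = False.
In (¬c ∨ d ∨ ¬s) only ¬s is left, so s = False.
In (p ∨ s) only p is left, so p = True.
Set g = False.
Set e = False.
All clauses satisfied.

g=F, d=F, p=T, e=F, s=F, u=T, c=T, k=F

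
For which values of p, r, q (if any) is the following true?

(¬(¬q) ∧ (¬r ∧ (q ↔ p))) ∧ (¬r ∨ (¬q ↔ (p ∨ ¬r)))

p=T, r=F, q=T

  ¬(¬q) ∧ (¬r ∧ (q ↔ p)) = True
    ¬(¬q) = True
      ¬q = False
    ¬r ∧ (q ↔ p) = True
      ¬r = True
      q ↔ p = True
  ¬r ∨ (¬q ↔ (p ∨ ¬r)) = True
    ¬r = True
    ¬q ↔ (p ∨ ¬r) = False
      ¬q = False
      p ∨ ¬r = True
        ¬r = True
Both conjuncts True, so the formula holds.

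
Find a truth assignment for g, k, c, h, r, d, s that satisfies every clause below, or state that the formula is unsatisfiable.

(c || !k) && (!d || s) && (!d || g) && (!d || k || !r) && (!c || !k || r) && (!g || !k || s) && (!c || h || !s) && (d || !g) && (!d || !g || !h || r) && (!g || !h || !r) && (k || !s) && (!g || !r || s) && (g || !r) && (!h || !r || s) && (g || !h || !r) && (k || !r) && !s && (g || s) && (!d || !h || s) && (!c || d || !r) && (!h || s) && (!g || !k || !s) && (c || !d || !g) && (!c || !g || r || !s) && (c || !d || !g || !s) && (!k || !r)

Case s = True:
  Clause (!s) is falsified — contradiction.
Case s = False:
  (!d || s) forces d = False.
  (d || !g) forces g = False.
  Clause (g || s) is falsified — contradiction.
Both cases fail, so the formula is unsatisfiable.

No satisfying assignment exists.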